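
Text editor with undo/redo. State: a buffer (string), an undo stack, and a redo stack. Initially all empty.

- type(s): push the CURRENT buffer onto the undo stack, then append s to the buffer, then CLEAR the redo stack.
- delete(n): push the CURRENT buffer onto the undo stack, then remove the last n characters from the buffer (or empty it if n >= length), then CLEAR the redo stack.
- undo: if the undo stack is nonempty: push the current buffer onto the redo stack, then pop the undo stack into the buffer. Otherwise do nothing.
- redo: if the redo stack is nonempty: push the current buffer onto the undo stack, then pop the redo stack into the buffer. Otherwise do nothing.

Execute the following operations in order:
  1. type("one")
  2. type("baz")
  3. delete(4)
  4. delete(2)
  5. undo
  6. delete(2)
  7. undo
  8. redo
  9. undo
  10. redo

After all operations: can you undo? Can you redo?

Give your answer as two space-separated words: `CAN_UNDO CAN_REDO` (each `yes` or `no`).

Answer: yes no

Derivation:
After op 1 (type): buf='one' undo_depth=1 redo_depth=0
After op 2 (type): buf='onebaz' undo_depth=2 redo_depth=0
After op 3 (delete): buf='on' undo_depth=3 redo_depth=0
After op 4 (delete): buf='(empty)' undo_depth=4 redo_depth=0
After op 5 (undo): buf='on' undo_depth=3 redo_depth=1
After op 6 (delete): buf='(empty)' undo_depth=4 redo_depth=0
After op 7 (undo): buf='on' undo_depth=3 redo_depth=1
After op 8 (redo): buf='(empty)' undo_depth=4 redo_depth=0
After op 9 (undo): buf='on' undo_depth=3 redo_depth=1
After op 10 (redo): buf='(empty)' undo_depth=4 redo_depth=0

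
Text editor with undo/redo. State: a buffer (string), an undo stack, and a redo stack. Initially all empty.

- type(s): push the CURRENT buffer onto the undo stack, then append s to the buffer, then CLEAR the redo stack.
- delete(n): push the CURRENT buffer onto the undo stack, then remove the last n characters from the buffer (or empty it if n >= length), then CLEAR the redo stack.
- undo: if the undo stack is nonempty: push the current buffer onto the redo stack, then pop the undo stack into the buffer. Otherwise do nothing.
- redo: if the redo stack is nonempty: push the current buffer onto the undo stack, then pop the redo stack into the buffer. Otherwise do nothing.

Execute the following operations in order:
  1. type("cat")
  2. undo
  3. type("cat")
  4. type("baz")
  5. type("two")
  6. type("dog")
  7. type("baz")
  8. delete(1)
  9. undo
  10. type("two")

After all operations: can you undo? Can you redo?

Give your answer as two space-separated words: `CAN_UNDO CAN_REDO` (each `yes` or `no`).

After op 1 (type): buf='cat' undo_depth=1 redo_depth=0
After op 2 (undo): buf='(empty)' undo_depth=0 redo_depth=1
After op 3 (type): buf='cat' undo_depth=1 redo_depth=0
After op 4 (type): buf='catbaz' undo_depth=2 redo_depth=0
After op 5 (type): buf='catbaztwo' undo_depth=3 redo_depth=0
After op 6 (type): buf='catbaztwodog' undo_depth=4 redo_depth=0
After op 7 (type): buf='catbaztwodogbaz' undo_depth=5 redo_depth=0
After op 8 (delete): buf='catbaztwodogba' undo_depth=6 redo_depth=0
After op 9 (undo): buf='catbaztwodogbaz' undo_depth=5 redo_depth=1
After op 10 (type): buf='catbaztwodogbaztwo' undo_depth=6 redo_depth=0

Answer: yes no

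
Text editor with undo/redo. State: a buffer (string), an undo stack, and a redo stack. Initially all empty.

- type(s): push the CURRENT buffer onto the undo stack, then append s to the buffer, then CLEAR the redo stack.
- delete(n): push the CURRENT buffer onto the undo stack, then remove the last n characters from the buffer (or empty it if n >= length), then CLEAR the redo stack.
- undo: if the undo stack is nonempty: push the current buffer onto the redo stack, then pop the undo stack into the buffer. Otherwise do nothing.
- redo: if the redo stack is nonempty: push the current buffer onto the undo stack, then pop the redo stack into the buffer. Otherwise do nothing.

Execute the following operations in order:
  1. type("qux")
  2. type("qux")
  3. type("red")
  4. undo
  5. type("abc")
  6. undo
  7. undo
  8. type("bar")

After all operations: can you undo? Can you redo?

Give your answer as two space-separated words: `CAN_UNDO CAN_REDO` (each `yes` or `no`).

Answer: yes no

Derivation:
After op 1 (type): buf='qux' undo_depth=1 redo_depth=0
After op 2 (type): buf='quxqux' undo_depth=2 redo_depth=0
After op 3 (type): buf='quxquxred' undo_depth=3 redo_depth=0
After op 4 (undo): buf='quxqux' undo_depth=2 redo_depth=1
After op 5 (type): buf='quxquxabc' undo_depth=3 redo_depth=0
After op 6 (undo): buf='quxqux' undo_depth=2 redo_depth=1
After op 7 (undo): buf='qux' undo_depth=1 redo_depth=2
After op 8 (type): buf='quxbar' undo_depth=2 redo_depth=0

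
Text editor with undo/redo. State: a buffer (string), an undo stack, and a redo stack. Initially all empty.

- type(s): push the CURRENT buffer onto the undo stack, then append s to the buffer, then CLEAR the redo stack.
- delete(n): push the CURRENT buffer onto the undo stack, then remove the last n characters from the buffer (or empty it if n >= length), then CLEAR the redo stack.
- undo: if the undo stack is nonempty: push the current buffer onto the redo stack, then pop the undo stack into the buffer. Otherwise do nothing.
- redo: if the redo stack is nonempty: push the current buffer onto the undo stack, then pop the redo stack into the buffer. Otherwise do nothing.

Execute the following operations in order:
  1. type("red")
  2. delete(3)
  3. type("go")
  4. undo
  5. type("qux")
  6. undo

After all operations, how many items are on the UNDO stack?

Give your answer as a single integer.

After op 1 (type): buf='red' undo_depth=1 redo_depth=0
After op 2 (delete): buf='(empty)' undo_depth=2 redo_depth=0
After op 3 (type): buf='go' undo_depth=3 redo_depth=0
After op 4 (undo): buf='(empty)' undo_depth=2 redo_depth=1
After op 5 (type): buf='qux' undo_depth=3 redo_depth=0
After op 6 (undo): buf='(empty)' undo_depth=2 redo_depth=1

Answer: 2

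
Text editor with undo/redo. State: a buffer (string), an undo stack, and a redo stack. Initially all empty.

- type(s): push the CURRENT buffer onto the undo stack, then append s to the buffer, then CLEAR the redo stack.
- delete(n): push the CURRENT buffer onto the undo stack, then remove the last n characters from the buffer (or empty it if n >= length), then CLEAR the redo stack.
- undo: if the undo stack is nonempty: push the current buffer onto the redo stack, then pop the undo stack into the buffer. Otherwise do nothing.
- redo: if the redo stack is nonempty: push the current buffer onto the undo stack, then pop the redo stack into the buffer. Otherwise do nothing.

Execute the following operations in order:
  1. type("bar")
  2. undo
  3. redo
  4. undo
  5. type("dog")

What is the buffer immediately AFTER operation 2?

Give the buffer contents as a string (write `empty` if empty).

After op 1 (type): buf='bar' undo_depth=1 redo_depth=0
After op 2 (undo): buf='(empty)' undo_depth=0 redo_depth=1

Answer: empty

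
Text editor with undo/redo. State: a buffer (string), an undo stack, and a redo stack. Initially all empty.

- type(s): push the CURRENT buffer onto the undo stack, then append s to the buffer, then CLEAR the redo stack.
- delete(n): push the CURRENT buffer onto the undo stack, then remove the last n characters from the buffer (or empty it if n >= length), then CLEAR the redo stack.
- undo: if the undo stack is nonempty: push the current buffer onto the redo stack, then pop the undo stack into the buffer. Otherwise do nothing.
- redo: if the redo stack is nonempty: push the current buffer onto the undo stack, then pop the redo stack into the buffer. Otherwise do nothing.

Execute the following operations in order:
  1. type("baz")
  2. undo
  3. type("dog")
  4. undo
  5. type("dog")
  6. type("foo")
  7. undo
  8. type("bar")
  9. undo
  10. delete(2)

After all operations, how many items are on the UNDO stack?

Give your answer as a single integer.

Answer: 2

Derivation:
After op 1 (type): buf='baz' undo_depth=1 redo_depth=0
After op 2 (undo): buf='(empty)' undo_depth=0 redo_depth=1
After op 3 (type): buf='dog' undo_depth=1 redo_depth=0
After op 4 (undo): buf='(empty)' undo_depth=0 redo_depth=1
After op 5 (type): buf='dog' undo_depth=1 redo_depth=0
After op 6 (type): buf='dogfoo' undo_depth=2 redo_depth=0
After op 7 (undo): buf='dog' undo_depth=1 redo_depth=1
After op 8 (type): buf='dogbar' undo_depth=2 redo_depth=0
After op 9 (undo): buf='dog' undo_depth=1 redo_depth=1
After op 10 (delete): buf='d' undo_depth=2 redo_depth=0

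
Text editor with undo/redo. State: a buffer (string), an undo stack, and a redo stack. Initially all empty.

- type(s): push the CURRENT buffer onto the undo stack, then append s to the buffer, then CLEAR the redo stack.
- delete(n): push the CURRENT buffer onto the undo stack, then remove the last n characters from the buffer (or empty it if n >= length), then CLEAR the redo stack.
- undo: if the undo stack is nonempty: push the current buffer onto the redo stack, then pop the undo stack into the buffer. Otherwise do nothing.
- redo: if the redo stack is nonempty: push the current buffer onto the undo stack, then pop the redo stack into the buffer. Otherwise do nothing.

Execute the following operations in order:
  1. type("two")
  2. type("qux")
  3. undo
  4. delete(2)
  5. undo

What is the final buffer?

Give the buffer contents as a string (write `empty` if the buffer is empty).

Answer: two

Derivation:
After op 1 (type): buf='two' undo_depth=1 redo_depth=0
After op 2 (type): buf='twoqux' undo_depth=2 redo_depth=0
After op 3 (undo): buf='two' undo_depth=1 redo_depth=1
After op 4 (delete): buf='t' undo_depth=2 redo_depth=0
After op 5 (undo): buf='two' undo_depth=1 redo_depth=1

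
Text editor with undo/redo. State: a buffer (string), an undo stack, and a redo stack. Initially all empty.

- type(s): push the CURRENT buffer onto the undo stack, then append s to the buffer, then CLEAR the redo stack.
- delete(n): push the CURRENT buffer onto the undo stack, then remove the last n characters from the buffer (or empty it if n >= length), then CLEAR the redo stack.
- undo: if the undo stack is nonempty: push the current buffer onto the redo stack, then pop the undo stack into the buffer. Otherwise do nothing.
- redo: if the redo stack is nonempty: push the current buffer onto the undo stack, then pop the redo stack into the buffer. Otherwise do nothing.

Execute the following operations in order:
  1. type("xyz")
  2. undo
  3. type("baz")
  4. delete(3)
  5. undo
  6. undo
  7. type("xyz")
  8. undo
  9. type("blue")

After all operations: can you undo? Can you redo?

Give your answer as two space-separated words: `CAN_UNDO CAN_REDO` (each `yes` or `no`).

Answer: yes no

Derivation:
After op 1 (type): buf='xyz' undo_depth=1 redo_depth=0
After op 2 (undo): buf='(empty)' undo_depth=0 redo_depth=1
After op 3 (type): buf='baz' undo_depth=1 redo_depth=0
After op 4 (delete): buf='(empty)' undo_depth=2 redo_depth=0
After op 5 (undo): buf='baz' undo_depth=1 redo_depth=1
After op 6 (undo): buf='(empty)' undo_depth=0 redo_depth=2
After op 7 (type): buf='xyz' undo_depth=1 redo_depth=0
After op 8 (undo): buf='(empty)' undo_depth=0 redo_depth=1
After op 9 (type): buf='blue' undo_depth=1 redo_depth=0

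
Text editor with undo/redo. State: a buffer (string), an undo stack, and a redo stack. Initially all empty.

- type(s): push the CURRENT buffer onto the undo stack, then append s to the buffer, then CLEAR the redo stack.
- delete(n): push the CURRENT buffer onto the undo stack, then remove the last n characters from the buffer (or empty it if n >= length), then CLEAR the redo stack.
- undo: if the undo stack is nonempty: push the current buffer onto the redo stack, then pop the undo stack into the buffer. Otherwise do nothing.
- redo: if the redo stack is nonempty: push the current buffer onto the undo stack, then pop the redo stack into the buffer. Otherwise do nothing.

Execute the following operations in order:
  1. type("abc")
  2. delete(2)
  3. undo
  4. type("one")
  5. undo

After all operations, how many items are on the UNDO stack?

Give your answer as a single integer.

Answer: 1

Derivation:
After op 1 (type): buf='abc' undo_depth=1 redo_depth=0
After op 2 (delete): buf='a' undo_depth=2 redo_depth=0
After op 3 (undo): buf='abc' undo_depth=1 redo_depth=1
After op 4 (type): buf='abcone' undo_depth=2 redo_depth=0
After op 5 (undo): buf='abc' undo_depth=1 redo_depth=1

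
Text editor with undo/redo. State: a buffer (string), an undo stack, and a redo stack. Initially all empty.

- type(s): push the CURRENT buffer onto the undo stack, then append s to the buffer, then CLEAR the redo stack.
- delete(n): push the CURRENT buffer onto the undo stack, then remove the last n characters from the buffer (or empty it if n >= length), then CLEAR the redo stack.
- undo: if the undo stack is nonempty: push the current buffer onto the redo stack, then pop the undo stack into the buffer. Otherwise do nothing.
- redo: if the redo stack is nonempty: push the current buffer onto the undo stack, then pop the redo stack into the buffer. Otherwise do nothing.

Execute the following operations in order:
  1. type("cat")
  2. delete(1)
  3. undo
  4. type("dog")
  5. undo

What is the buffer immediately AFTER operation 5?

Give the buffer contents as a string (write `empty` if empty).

After op 1 (type): buf='cat' undo_depth=1 redo_depth=0
After op 2 (delete): buf='ca' undo_depth=2 redo_depth=0
After op 3 (undo): buf='cat' undo_depth=1 redo_depth=1
After op 4 (type): buf='catdog' undo_depth=2 redo_depth=0
After op 5 (undo): buf='cat' undo_depth=1 redo_depth=1

Answer: cat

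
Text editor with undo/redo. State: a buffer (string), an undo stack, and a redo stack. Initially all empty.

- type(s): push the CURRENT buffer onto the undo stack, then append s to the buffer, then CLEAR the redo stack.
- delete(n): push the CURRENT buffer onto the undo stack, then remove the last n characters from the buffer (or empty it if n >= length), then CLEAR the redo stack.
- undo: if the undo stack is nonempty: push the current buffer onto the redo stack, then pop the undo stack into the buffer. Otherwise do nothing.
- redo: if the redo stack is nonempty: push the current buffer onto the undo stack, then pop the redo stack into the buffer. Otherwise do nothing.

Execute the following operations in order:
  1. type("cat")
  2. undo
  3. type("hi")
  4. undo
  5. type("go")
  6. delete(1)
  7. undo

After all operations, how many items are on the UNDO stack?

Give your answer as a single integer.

Answer: 1

Derivation:
After op 1 (type): buf='cat' undo_depth=1 redo_depth=0
After op 2 (undo): buf='(empty)' undo_depth=0 redo_depth=1
After op 3 (type): buf='hi' undo_depth=1 redo_depth=0
After op 4 (undo): buf='(empty)' undo_depth=0 redo_depth=1
After op 5 (type): buf='go' undo_depth=1 redo_depth=0
After op 6 (delete): buf='g' undo_depth=2 redo_depth=0
After op 7 (undo): buf='go' undo_depth=1 redo_depth=1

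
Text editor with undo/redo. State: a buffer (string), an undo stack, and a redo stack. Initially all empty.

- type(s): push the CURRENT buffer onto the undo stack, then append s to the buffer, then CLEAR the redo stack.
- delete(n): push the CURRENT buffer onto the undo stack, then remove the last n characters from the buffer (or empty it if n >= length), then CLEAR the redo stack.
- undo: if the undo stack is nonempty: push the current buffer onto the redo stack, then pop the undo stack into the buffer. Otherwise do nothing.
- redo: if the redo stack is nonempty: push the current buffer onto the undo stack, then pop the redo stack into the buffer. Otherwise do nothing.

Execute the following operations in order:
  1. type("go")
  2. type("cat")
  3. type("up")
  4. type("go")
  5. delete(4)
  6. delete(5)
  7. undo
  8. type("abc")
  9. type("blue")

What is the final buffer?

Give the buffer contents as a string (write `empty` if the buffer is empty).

After op 1 (type): buf='go' undo_depth=1 redo_depth=0
After op 2 (type): buf='gocat' undo_depth=2 redo_depth=0
After op 3 (type): buf='gocatup' undo_depth=3 redo_depth=0
After op 4 (type): buf='gocatupgo' undo_depth=4 redo_depth=0
After op 5 (delete): buf='gocat' undo_depth=5 redo_depth=0
After op 6 (delete): buf='(empty)' undo_depth=6 redo_depth=0
After op 7 (undo): buf='gocat' undo_depth=5 redo_depth=1
After op 8 (type): buf='gocatabc' undo_depth=6 redo_depth=0
After op 9 (type): buf='gocatabcblue' undo_depth=7 redo_depth=0

Answer: gocatabcblue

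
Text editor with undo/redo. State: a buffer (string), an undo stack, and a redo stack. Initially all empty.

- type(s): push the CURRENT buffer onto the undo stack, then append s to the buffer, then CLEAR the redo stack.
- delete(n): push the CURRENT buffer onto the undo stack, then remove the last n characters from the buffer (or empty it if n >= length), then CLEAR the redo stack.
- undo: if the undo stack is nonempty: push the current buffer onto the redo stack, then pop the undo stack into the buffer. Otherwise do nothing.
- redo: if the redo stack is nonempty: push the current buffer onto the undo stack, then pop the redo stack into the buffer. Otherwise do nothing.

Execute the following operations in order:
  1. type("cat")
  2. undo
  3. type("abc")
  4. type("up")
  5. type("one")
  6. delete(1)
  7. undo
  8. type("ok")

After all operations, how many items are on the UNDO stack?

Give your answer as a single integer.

After op 1 (type): buf='cat' undo_depth=1 redo_depth=0
After op 2 (undo): buf='(empty)' undo_depth=0 redo_depth=1
After op 3 (type): buf='abc' undo_depth=1 redo_depth=0
After op 4 (type): buf='abcup' undo_depth=2 redo_depth=0
After op 5 (type): buf='abcupone' undo_depth=3 redo_depth=0
After op 6 (delete): buf='abcupon' undo_depth=4 redo_depth=0
After op 7 (undo): buf='abcupone' undo_depth=3 redo_depth=1
After op 8 (type): buf='abcuponeok' undo_depth=4 redo_depth=0

Answer: 4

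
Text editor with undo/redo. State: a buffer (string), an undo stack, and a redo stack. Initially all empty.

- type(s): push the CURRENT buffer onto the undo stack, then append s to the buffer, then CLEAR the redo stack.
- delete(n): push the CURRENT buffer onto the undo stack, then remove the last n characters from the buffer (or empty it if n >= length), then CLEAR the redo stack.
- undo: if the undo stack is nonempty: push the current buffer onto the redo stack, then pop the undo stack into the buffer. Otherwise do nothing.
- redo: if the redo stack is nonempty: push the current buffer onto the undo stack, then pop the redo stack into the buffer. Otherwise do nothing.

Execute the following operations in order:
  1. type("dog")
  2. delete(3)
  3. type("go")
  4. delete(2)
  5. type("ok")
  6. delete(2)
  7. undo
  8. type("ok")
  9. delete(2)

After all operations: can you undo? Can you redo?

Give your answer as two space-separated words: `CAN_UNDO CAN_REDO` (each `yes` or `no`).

After op 1 (type): buf='dog' undo_depth=1 redo_depth=0
After op 2 (delete): buf='(empty)' undo_depth=2 redo_depth=0
After op 3 (type): buf='go' undo_depth=3 redo_depth=0
After op 4 (delete): buf='(empty)' undo_depth=4 redo_depth=0
After op 5 (type): buf='ok' undo_depth=5 redo_depth=0
After op 6 (delete): buf='(empty)' undo_depth=6 redo_depth=0
After op 7 (undo): buf='ok' undo_depth=5 redo_depth=1
After op 8 (type): buf='okok' undo_depth=6 redo_depth=0
After op 9 (delete): buf='ok' undo_depth=7 redo_depth=0

Answer: yes no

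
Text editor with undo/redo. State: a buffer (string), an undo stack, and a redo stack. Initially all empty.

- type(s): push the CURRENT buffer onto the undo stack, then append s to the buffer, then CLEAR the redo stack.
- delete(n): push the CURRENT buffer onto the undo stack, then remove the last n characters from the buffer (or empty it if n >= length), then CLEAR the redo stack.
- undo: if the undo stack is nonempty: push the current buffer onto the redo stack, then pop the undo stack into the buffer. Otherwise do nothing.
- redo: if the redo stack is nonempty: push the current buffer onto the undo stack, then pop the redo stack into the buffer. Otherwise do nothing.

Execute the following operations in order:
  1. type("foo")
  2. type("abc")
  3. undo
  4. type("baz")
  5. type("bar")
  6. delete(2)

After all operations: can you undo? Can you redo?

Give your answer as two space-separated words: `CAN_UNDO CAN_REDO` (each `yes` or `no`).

Answer: yes no

Derivation:
After op 1 (type): buf='foo' undo_depth=1 redo_depth=0
After op 2 (type): buf='fooabc' undo_depth=2 redo_depth=0
After op 3 (undo): buf='foo' undo_depth=1 redo_depth=1
After op 4 (type): buf='foobaz' undo_depth=2 redo_depth=0
After op 5 (type): buf='foobazbar' undo_depth=3 redo_depth=0
After op 6 (delete): buf='foobazb' undo_depth=4 redo_depth=0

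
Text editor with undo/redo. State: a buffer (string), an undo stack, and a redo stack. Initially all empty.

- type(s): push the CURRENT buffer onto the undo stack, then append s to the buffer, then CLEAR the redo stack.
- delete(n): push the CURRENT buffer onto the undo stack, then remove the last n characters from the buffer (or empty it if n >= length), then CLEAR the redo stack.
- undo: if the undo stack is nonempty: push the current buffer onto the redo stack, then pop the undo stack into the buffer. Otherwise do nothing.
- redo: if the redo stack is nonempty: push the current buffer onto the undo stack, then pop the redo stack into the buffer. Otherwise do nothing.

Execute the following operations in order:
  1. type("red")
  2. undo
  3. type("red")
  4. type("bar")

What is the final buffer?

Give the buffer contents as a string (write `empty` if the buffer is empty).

Answer: redbar

Derivation:
After op 1 (type): buf='red' undo_depth=1 redo_depth=0
After op 2 (undo): buf='(empty)' undo_depth=0 redo_depth=1
After op 3 (type): buf='red' undo_depth=1 redo_depth=0
After op 4 (type): buf='redbar' undo_depth=2 redo_depth=0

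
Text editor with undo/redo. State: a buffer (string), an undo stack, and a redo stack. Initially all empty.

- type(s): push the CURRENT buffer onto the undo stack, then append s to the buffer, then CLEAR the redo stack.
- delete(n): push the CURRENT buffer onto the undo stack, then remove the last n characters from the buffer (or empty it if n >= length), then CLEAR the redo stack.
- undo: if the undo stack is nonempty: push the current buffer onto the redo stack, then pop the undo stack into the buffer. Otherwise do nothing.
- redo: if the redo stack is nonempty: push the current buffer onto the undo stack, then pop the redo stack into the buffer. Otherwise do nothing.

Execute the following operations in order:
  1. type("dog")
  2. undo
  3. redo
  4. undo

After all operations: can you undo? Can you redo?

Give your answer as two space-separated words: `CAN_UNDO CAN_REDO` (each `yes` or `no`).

After op 1 (type): buf='dog' undo_depth=1 redo_depth=0
After op 2 (undo): buf='(empty)' undo_depth=0 redo_depth=1
After op 3 (redo): buf='dog' undo_depth=1 redo_depth=0
After op 4 (undo): buf='(empty)' undo_depth=0 redo_depth=1

Answer: no yes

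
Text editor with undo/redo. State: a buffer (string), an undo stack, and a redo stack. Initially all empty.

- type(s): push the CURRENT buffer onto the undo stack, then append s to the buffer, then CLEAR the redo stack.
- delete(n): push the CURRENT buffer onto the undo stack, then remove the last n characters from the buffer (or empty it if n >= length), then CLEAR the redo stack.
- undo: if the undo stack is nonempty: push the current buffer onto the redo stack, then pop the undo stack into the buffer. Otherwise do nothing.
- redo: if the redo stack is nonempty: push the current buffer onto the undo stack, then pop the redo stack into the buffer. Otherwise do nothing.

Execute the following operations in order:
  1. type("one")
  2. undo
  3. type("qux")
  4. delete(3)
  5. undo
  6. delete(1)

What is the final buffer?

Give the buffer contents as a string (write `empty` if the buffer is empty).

After op 1 (type): buf='one' undo_depth=1 redo_depth=0
After op 2 (undo): buf='(empty)' undo_depth=0 redo_depth=1
After op 3 (type): buf='qux' undo_depth=1 redo_depth=0
After op 4 (delete): buf='(empty)' undo_depth=2 redo_depth=0
After op 5 (undo): buf='qux' undo_depth=1 redo_depth=1
After op 6 (delete): buf='qu' undo_depth=2 redo_depth=0

Answer: qu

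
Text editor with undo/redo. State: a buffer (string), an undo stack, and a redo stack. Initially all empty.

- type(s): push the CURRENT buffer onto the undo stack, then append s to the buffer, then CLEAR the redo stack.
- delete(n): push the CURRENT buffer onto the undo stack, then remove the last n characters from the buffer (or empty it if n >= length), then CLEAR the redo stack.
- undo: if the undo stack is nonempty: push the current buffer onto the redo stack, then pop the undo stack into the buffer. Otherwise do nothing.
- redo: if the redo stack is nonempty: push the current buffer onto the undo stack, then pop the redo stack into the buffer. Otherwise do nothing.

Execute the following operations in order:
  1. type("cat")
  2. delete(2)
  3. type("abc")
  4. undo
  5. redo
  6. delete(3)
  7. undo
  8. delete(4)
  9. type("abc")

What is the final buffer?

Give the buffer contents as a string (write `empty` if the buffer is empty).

After op 1 (type): buf='cat' undo_depth=1 redo_depth=0
After op 2 (delete): buf='c' undo_depth=2 redo_depth=0
After op 3 (type): buf='cabc' undo_depth=3 redo_depth=0
After op 4 (undo): buf='c' undo_depth=2 redo_depth=1
After op 5 (redo): buf='cabc' undo_depth=3 redo_depth=0
After op 6 (delete): buf='c' undo_depth=4 redo_depth=0
After op 7 (undo): buf='cabc' undo_depth=3 redo_depth=1
After op 8 (delete): buf='(empty)' undo_depth=4 redo_depth=0
After op 9 (type): buf='abc' undo_depth=5 redo_depth=0

Answer: abc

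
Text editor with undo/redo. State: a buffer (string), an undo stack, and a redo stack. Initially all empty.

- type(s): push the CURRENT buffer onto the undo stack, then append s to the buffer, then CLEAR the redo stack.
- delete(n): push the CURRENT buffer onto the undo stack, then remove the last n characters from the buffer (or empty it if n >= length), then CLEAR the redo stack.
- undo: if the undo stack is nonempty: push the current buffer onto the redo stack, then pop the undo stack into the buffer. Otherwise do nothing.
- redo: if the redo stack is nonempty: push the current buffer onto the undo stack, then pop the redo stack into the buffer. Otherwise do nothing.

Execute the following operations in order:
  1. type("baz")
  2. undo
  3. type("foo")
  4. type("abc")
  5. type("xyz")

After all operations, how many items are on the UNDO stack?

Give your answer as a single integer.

After op 1 (type): buf='baz' undo_depth=1 redo_depth=0
After op 2 (undo): buf='(empty)' undo_depth=0 redo_depth=1
After op 3 (type): buf='foo' undo_depth=1 redo_depth=0
After op 4 (type): buf='fooabc' undo_depth=2 redo_depth=0
After op 5 (type): buf='fooabcxyz' undo_depth=3 redo_depth=0

Answer: 3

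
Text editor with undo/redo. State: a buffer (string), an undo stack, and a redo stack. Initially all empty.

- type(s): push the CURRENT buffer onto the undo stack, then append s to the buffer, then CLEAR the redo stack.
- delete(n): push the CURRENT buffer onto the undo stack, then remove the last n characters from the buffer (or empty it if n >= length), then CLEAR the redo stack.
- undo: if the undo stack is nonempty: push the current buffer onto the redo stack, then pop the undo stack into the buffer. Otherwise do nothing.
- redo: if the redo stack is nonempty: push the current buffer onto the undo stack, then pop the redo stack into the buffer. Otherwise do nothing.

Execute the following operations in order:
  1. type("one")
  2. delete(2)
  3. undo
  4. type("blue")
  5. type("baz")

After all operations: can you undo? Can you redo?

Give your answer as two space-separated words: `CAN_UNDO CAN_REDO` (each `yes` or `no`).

After op 1 (type): buf='one' undo_depth=1 redo_depth=0
After op 2 (delete): buf='o' undo_depth=2 redo_depth=0
After op 3 (undo): buf='one' undo_depth=1 redo_depth=1
After op 4 (type): buf='oneblue' undo_depth=2 redo_depth=0
After op 5 (type): buf='onebluebaz' undo_depth=3 redo_depth=0

Answer: yes no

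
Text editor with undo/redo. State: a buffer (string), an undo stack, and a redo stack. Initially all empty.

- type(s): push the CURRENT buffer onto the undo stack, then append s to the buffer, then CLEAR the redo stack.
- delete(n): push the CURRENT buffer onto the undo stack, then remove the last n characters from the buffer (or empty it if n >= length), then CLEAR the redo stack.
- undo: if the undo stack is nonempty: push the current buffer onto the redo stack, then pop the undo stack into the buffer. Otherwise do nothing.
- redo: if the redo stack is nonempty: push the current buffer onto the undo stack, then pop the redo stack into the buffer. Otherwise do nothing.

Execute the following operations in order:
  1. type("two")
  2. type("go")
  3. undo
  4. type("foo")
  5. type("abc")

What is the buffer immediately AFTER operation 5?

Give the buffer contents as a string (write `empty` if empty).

After op 1 (type): buf='two' undo_depth=1 redo_depth=0
After op 2 (type): buf='twogo' undo_depth=2 redo_depth=0
After op 3 (undo): buf='two' undo_depth=1 redo_depth=1
After op 4 (type): buf='twofoo' undo_depth=2 redo_depth=0
After op 5 (type): buf='twofooabc' undo_depth=3 redo_depth=0

Answer: twofooabc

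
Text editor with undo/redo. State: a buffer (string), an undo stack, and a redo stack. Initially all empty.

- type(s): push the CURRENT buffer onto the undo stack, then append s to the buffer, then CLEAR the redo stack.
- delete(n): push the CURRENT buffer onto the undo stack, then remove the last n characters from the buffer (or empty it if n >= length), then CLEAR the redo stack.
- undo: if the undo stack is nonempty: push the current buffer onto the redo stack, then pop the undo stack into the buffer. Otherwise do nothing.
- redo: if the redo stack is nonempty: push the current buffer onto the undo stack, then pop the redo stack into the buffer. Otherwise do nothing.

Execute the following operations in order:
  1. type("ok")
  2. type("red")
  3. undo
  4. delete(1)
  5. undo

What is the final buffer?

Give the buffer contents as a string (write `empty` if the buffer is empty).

After op 1 (type): buf='ok' undo_depth=1 redo_depth=0
After op 2 (type): buf='okred' undo_depth=2 redo_depth=0
After op 3 (undo): buf='ok' undo_depth=1 redo_depth=1
After op 4 (delete): buf='o' undo_depth=2 redo_depth=0
After op 5 (undo): buf='ok' undo_depth=1 redo_depth=1

Answer: ok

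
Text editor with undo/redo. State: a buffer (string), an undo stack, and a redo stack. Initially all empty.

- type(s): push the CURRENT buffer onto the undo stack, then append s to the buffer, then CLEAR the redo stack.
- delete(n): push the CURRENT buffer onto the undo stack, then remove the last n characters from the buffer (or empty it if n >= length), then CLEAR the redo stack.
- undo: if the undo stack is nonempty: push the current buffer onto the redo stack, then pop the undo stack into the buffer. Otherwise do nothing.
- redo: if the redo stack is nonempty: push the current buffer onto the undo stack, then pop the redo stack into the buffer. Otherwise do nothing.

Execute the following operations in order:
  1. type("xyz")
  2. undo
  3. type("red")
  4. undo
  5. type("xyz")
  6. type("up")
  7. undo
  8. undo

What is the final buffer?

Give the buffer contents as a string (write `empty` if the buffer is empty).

Answer: empty

Derivation:
After op 1 (type): buf='xyz' undo_depth=1 redo_depth=0
After op 2 (undo): buf='(empty)' undo_depth=0 redo_depth=1
After op 3 (type): buf='red' undo_depth=1 redo_depth=0
After op 4 (undo): buf='(empty)' undo_depth=0 redo_depth=1
After op 5 (type): buf='xyz' undo_depth=1 redo_depth=0
After op 6 (type): buf='xyzup' undo_depth=2 redo_depth=0
After op 7 (undo): buf='xyz' undo_depth=1 redo_depth=1
After op 8 (undo): buf='(empty)' undo_depth=0 redo_depth=2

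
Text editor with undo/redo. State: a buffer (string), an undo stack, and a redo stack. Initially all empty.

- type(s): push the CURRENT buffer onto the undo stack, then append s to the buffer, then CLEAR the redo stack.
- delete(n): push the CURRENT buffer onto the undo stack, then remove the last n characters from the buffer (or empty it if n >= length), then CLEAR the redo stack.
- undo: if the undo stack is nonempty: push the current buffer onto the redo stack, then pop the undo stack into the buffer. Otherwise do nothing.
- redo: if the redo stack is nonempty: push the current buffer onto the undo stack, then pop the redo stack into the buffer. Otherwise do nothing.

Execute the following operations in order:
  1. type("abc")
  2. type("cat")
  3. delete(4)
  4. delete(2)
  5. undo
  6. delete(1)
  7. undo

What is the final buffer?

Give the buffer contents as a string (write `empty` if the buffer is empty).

After op 1 (type): buf='abc' undo_depth=1 redo_depth=0
After op 2 (type): buf='abccat' undo_depth=2 redo_depth=0
After op 3 (delete): buf='ab' undo_depth=3 redo_depth=0
After op 4 (delete): buf='(empty)' undo_depth=4 redo_depth=0
After op 5 (undo): buf='ab' undo_depth=3 redo_depth=1
After op 6 (delete): buf='a' undo_depth=4 redo_depth=0
After op 7 (undo): buf='ab' undo_depth=3 redo_depth=1

Answer: ab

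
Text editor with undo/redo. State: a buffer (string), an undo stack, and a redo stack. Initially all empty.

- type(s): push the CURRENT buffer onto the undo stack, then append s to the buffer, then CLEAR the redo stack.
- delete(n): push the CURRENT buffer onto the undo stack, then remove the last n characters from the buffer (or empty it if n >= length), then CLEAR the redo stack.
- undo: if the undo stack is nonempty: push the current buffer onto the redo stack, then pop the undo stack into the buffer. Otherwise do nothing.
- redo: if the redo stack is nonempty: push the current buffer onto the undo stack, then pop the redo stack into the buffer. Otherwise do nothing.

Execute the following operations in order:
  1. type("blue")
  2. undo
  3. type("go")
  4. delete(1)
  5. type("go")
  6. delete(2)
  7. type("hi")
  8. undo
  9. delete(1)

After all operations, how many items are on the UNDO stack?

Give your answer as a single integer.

After op 1 (type): buf='blue' undo_depth=1 redo_depth=0
After op 2 (undo): buf='(empty)' undo_depth=0 redo_depth=1
After op 3 (type): buf='go' undo_depth=1 redo_depth=0
After op 4 (delete): buf='g' undo_depth=2 redo_depth=0
After op 5 (type): buf='ggo' undo_depth=3 redo_depth=0
After op 6 (delete): buf='g' undo_depth=4 redo_depth=0
After op 7 (type): buf='ghi' undo_depth=5 redo_depth=0
After op 8 (undo): buf='g' undo_depth=4 redo_depth=1
After op 9 (delete): buf='(empty)' undo_depth=5 redo_depth=0

Answer: 5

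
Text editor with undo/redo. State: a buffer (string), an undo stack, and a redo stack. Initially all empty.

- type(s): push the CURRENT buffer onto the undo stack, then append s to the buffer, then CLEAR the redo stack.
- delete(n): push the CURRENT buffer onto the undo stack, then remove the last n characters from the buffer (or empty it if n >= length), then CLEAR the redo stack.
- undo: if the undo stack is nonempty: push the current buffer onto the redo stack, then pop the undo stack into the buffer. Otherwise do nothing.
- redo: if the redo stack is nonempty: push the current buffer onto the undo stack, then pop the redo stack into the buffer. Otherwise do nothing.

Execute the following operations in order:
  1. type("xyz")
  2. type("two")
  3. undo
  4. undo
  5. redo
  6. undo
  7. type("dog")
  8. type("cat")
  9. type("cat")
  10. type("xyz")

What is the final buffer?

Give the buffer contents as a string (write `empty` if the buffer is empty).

Answer: dogcatcatxyz

Derivation:
After op 1 (type): buf='xyz' undo_depth=1 redo_depth=0
After op 2 (type): buf='xyztwo' undo_depth=2 redo_depth=0
After op 3 (undo): buf='xyz' undo_depth=1 redo_depth=1
After op 4 (undo): buf='(empty)' undo_depth=0 redo_depth=2
After op 5 (redo): buf='xyz' undo_depth=1 redo_depth=1
After op 6 (undo): buf='(empty)' undo_depth=0 redo_depth=2
After op 7 (type): buf='dog' undo_depth=1 redo_depth=0
After op 8 (type): buf='dogcat' undo_depth=2 redo_depth=0
After op 9 (type): buf='dogcatcat' undo_depth=3 redo_depth=0
After op 10 (type): buf='dogcatcatxyz' undo_depth=4 redo_depth=0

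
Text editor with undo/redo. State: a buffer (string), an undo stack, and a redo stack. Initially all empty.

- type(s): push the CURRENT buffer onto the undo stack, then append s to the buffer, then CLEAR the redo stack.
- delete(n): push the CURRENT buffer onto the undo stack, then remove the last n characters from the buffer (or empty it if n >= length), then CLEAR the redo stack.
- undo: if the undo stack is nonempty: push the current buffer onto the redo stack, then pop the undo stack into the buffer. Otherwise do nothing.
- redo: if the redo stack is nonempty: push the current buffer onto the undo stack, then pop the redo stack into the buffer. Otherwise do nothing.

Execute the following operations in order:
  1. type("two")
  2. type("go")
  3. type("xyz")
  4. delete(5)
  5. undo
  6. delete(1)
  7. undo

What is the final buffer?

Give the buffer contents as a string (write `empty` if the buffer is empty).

After op 1 (type): buf='two' undo_depth=1 redo_depth=0
After op 2 (type): buf='twogo' undo_depth=2 redo_depth=0
After op 3 (type): buf='twogoxyz' undo_depth=3 redo_depth=0
After op 4 (delete): buf='two' undo_depth=4 redo_depth=0
After op 5 (undo): buf='twogoxyz' undo_depth=3 redo_depth=1
After op 6 (delete): buf='twogoxy' undo_depth=4 redo_depth=0
After op 7 (undo): buf='twogoxyz' undo_depth=3 redo_depth=1

Answer: twogoxyz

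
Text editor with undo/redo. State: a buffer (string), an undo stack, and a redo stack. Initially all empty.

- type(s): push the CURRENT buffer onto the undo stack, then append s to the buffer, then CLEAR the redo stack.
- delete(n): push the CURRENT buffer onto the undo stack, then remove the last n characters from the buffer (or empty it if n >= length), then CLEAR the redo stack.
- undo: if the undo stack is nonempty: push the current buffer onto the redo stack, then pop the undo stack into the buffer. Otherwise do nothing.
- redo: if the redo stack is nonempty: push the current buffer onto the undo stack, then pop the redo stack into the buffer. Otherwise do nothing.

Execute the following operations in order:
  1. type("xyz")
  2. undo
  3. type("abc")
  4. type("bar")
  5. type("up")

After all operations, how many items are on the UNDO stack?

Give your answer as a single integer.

After op 1 (type): buf='xyz' undo_depth=1 redo_depth=0
After op 2 (undo): buf='(empty)' undo_depth=0 redo_depth=1
After op 3 (type): buf='abc' undo_depth=1 redo_depth=0
After op 4 (type): buf='abcbar' undo_depth=2 redo_depth=0
After op 5 (type): buf='abcbarup' undo_depth=3 redo_depth=0

Answer: 3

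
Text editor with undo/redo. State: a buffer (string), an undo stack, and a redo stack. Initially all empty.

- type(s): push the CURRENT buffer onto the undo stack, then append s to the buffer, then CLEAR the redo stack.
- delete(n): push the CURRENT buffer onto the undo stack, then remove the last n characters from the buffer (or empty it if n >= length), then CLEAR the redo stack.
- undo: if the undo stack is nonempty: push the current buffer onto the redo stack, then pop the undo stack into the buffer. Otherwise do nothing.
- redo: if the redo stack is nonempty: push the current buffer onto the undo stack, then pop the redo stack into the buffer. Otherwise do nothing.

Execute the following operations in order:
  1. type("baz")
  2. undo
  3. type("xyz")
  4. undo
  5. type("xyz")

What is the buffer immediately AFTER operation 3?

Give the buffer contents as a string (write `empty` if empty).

Answer: xyz

Derivation:
After op 1 (type): buf='baz' undo_depth=1 redo_depth=0
After op 2 (undo): buf='(empty)' undo_depth=0 redo_depth=1
After op 3 (type): buf='xyz' undo_depth=1 redo_depth=0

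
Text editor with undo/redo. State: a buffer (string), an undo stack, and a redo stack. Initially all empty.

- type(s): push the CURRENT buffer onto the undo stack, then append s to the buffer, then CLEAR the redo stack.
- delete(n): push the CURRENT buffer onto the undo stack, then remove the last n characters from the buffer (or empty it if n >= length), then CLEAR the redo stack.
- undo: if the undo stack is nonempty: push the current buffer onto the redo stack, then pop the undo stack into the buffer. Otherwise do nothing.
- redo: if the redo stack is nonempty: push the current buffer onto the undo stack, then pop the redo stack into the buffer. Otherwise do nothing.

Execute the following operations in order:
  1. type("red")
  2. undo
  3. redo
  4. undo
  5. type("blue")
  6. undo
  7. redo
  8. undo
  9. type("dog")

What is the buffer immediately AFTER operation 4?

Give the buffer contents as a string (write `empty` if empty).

After op 1 (type): buf='red' undo_depth=1 redo_depth=0
After op 2 (undo): buf='(empty)' undo_depth=0 redo_depth=1
After op 3 (redo): buf='red' undo_depth=1 redo_depth=0
After op 4 (undo): buf='(empty)' undo_depth=0 redo_depth=1

Answer: empty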